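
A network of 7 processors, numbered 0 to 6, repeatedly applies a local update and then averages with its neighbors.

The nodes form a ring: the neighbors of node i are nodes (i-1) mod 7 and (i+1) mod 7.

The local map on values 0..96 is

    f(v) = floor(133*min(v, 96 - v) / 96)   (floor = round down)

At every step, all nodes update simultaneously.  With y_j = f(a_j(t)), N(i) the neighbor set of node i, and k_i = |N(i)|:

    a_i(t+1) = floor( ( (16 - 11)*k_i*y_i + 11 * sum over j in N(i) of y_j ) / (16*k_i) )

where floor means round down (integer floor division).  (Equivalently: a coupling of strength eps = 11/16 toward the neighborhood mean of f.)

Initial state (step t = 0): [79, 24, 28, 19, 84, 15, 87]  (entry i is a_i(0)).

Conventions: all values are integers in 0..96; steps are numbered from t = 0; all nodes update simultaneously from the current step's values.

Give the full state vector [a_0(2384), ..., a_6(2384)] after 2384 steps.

Answer: [55, 61, 62, 58, 52, 48, 50]
Key observation: The state at step 6, [55, 61, 62, 58, 52, 48, 50], reappears at step 8: the system is in a cycle of period 2 from step 6 on.  Therefore the state at step 2384 equals the state at step 6 + ((2384 - 6) mod 2) = 6, which is [55, 61, 62, 58, 52, 48, 50].

Derivation:
t=0: [79, 24, 28, 19, 84, 15, 87]
t=1: [22, 31, 32, 26, 20, 15, 18]
t=2: [32, 38, 40, 35, 27, 23, 24]
t=3: [42, 50, 51, 46, 38, 33, 36]
t=4: [56, 60, 62, 58, 53, 48, 50]
t=5: [55, 50, 49, 52, 59, 62, 61]
t=6: [55, 61, 62, 58, 52, 48, 50]
t=7: [55, 50, 49, 53, 59, 62, 61]
t=8: [55, 61, 62, 58, 52, 48, 50]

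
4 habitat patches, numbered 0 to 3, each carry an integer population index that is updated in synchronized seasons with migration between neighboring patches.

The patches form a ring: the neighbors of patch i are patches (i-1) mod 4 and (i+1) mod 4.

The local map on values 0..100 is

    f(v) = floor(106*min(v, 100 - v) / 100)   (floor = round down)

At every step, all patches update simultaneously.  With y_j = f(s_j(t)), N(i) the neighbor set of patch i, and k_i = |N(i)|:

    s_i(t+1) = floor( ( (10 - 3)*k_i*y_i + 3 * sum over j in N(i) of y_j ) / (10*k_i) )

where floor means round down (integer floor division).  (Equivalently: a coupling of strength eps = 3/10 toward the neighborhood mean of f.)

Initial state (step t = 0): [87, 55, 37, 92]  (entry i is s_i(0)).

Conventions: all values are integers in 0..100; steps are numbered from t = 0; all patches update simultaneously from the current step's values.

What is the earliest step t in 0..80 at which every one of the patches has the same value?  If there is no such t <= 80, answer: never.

Answer: 16
Key observation: Synchronization is absorbing here: once all patches are equal they stay equal, and step 16 is the first all-equal step.

Derivation:
t=0: [87, 55, 37, 92]  (not all equal)
t=1: [17, 40, 35, 13]  (not all equal)
t=2: [20, 37, 34, 17]  (not all equal)
t=3: [23, 35, 33, 21]  (not all equal)
t=4: [25, 34, 32, 24]  (not all equal)
t=5: [27, 34, 32, 26]  (not all equal)
t=6: [29, 34, 32, 28]  (not all equal)
t=7: [30, 34, 32, 29]  (not all equal)
t=8: [31, 34, 33, 30]  (not all equal)
t=9: [32, 35, 33, 31]  (not all equal)
t=10: [33, 35, 34, 32]  (not all equal)
t=11: [34, 36, 35, 33]  (not all equal)
t=12: [36, 37, 36, 34]  (not all equal)
t=13: [37, 38, 37, 36]  (not all equal)
t=14: [39, 39, 39, 38]  (not all equal)
t=15: [40, 41, 40, 40]  (not all equal)
t=16: [42, 42, 42, 42]  (all equal)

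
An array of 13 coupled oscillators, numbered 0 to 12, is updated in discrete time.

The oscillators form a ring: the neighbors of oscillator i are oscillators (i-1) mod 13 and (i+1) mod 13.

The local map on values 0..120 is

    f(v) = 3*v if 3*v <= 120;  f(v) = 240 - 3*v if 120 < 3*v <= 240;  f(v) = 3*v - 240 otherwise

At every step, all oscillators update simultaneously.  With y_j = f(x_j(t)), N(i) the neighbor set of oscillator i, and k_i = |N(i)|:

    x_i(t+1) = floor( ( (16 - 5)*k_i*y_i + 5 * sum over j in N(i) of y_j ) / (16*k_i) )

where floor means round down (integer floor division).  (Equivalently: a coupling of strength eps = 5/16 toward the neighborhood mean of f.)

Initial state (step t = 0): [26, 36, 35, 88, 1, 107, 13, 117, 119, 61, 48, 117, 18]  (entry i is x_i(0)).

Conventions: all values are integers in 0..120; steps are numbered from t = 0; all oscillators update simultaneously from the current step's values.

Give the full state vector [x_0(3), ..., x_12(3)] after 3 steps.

Simulating step by step:
t=0: [26, 36, 35, 88, 1, 107, 13, 117, 119, 61, 48, 117, 18]
t=1: [78, 102, 92, 33, 18, 62, 56, 100, 106, 72, 92, 99, 66]
t=2: [21, 51, 50, 82, 61, 56, 67, 64, 66, 34, 37, 51, 38]
t=3: [74, 83, 76, 27, 51, 64, 45, 45, 52, 94, 105, 94, 101]

Answer: [74, 83, 76, 27, 51, 64, 45, 45, 52, 94, 105, 94, 101]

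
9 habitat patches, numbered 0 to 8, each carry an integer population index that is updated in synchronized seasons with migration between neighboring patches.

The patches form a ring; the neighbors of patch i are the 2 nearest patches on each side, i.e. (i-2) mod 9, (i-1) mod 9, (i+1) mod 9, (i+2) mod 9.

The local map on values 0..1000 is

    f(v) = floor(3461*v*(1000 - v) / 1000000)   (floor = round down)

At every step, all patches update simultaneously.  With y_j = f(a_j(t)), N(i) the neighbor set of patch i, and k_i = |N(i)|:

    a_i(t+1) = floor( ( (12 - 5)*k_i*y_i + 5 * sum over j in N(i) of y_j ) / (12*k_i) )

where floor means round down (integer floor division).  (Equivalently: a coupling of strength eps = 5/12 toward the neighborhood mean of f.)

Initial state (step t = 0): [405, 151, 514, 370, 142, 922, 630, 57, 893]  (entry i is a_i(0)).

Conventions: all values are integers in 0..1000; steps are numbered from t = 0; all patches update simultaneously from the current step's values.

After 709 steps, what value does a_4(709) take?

Answer: a_4(709) = 450
Key observation: The state at step 16, [846, 846, 846, 846, 846, 846, 846, 846, 846], reappears at step 20: the system is in a cycle of period 4 from step 16 on.  Therefore the state at step 709 equals the state at step 16 + ((709 - 16) mod 4) = 17, which is [450, 450, 450, 450, 450, 450, 450, 450, 450].

Derivation:
t=0: [405, 151, 514, 370, 142, 922, 630, 57, 893]
t=1: [676, 553, 764, 676, 529, 375, 593, 339, 428]
t=2: [765, 809, 700, 770, 818, 809, 830, 790, 829]
t=3: [604, 566, 661, 597, 546, 539, 504, 557, 516]
t=4: [830, 839, 802, 833, 846, 856, 862, 853, 857]
t=5: [479, 474, 516, 477, 456, 433, 420, 434, 434]
t=6: [860, 861, 862, 861, 856, 850, 846, 850, 851]
t=7: [420, 416, 413, 417, 427, 437, 444, 439, 434]
t=8: [843, 841, 840, 842, 846, 849, 852, 850, 848]
t=9: [456, 460, 461, 457, 450, 444, 439, 442, 447]
t=10: [857, 858, 858, 857, 855, 854, 853, 853, 855]
t=11: [424, 422, 422, 424, 428, 430, 431, 431, 428]
t=12: [845, 844, 844, 845, 846, 847, 847, 847, 846]
t=13: [452, 454, 454, 452, 450, 448, 448, 448, 450]
t=14: [856, 856, 856, 856, 856, 855, 855, 855, 856]
t=15: [426, 426, 426, 426, 426, 428, 428, 428, 426]
t=16: [846, 846, 846, 846, 846, 846, 846, 846, 846]
t=17: [450, 450, 450, 450, 450, 450, 450, 450, 450]
t=18: [856, 856, 856, 856, 856, 856, 856, 856, 856]
t=19: [426, 426, 426, 426, 426, 426, 426, 426, 426]
t=20: [846, 846, 846, 846, 846, 846, 846, 846, 846]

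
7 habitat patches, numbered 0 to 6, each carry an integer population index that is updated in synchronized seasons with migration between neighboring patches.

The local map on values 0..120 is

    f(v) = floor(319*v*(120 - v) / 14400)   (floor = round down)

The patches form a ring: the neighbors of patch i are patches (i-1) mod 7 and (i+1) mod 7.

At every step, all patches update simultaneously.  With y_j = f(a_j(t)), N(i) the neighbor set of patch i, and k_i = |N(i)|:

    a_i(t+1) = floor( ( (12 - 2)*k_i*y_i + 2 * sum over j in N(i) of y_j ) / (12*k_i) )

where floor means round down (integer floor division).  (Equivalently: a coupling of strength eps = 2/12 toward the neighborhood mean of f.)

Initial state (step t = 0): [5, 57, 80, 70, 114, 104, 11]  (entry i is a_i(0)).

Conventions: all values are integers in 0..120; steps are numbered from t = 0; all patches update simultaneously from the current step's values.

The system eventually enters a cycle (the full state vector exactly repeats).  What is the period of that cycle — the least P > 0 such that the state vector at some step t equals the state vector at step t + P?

Simulating step by step:
t=0: [5, 57, 80, 70, 114, 104, 11]
t=1: [18, 72, 71, 71, 21, 33, 25]
t=2: [44, 73, 76, 74, 50, 60, 51]
t=3: [74, 75, 74, 75, 77, 78, 76]
t=4: [74, 74, 74, 74, 73, 72, 73]
t=5: [75, 75, 75, 75, 75, 76, 75]
t=6: [74, 74, 74, 74, 74, 74, 74]
t=7: [75, 75, 75, 75, 75, 75, 75]
t=8: [74, 74, 74, 74, 74, 74, 74]

Answer: 2
Key observation: The state at step 6, [74, 74, 74, 74, 74, 74, 74], reappears at step 8 — and no state repeats earlier — so the cycle the system enters has period 2.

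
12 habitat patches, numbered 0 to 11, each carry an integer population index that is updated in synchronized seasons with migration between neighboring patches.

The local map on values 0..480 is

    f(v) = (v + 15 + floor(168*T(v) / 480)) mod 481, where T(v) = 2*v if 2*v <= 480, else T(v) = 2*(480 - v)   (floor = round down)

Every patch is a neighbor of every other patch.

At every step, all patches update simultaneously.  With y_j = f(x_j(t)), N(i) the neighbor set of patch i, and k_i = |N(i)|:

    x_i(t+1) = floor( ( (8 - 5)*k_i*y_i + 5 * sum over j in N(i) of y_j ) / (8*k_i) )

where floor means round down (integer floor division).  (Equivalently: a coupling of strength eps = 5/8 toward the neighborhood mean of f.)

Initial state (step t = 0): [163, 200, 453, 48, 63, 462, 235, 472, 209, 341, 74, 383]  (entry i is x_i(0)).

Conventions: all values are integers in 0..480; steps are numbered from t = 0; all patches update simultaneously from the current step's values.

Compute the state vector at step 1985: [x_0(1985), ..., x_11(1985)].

Simulating step by step:
t=0: [163, 200, 453, 48, 63, 462, 235, 472, 209, 341, 74, 383]
t=1: [248, 268, 156, 185, 193, 157, 286, 158, 272, 299, 199, 303]
t=2: [389, 391, 343, 358, 363, 343, 392, 344, 391, 394, 366, 394]
t=3: [463, 464, 459, 460, 461, 459, 464, 459, 464, 464, 461, 464]
t=4: [8, 8, 7, 8, 8, 7, 8, 7, 8, 8, 8, 8]
t=5: [27, 27, 27, 27, 27, 27, 27, 27, 27, 27, 27, 27]
t=6: [60, 60, 60, 60, 60, 60, 60, 60, 60, 60, 60, 60]
t=7: [117, 117, 117, 117, 117, 117, 117, 117, 117, 117, 117, 117]
t=8: [213, 213, 213, 213, 213, 213, 213, 213, 213, 213, 213, 213]
t=9: [377, 377, 377, 377, 377, 377, 377, 377, 377, 377, 377, 377]
t=10: [464, 464, 464, 464, 464, 464, 464, 464, 464, 464, 464, 464]
t=11: [9, 9, 9, 9, 9, 9, 9, 9, 9, 9, 9, 9]
t=12: [30, 30, 30, 30, 30, 30, 30, 30, 30, 30, 30, 30]
t=13: [66, 66, 66, 66, 66, 66, 66, 66, 66, 66, 66, 66]
t=14: [127, 127, 127, 127, 127, 127, 127, 127, 127, 127, 127, 127]
t=15: [230, 230, 230, 230, 230, 230, 230, 230, 230, 230, 230, 230]
t=16: [406, 406, 406, 406, 406, 406, 406, 406, 406, 406, 406, 406]
t=17: [472, 472, 472, 472, 472, 472, 472, 472, 472, 472, 472, 472]
t=18: [11, 11, 11, 11, 11, 11, 11, 11, 11, 11, 11, 11]
t=19: [33, 33, 33, 33, 33, 33, 33, 33, 33, 33, 33, 33]
t=20: [71, 71, 71, 71, 71, 71, 71, 71, 71, 71, 71, 71]
t=21: [135, 135, 135, 135, 135, 135, 135, 135, 135, 135, 135, 135]
t=22: [244, 244, 244, 244, 244, 244, 244, 244, 244, 244, 244, 244]
t=23: [424, 424, 424, 424, 424, 424, 424, 424, 424, 424, 424, 424]
t=24: [478, 478, 478, 478, 478, 478, 478, 478, 478, 478, 478, 478]
t=25: [13, 13, 13, 13, 13, 13, 13, 13, 13, 13, 13, 13]
t=26: [37, 37, 37, 37, 37, 37, 37, 37, 37, 37, 37, 37]
t=27: [77, 77, 77, 77, 77, 77, 77, 77, 77, 77, 77, 77]
t=28: [145, 145, 145, 145, 145, 145, 145, 145, 145, 145, 145, 145]
t=29: [261, 261, 261, 261, 261, 261, 261, 261, 261, 261, 261, 261]
t=30: [429, 429, 429, 429, 429, 429, 429, 429, 429, 429, 429, 429]
t=31: [479, 479, 479, 479, 479, 479, 479, 479, 479, 479, 479, 479]
t=32: [13, 13, 13, 13, 13, 13, 13, 13, 13, 13, 13, 13]

Answer: [13, 13, 13, 13, 13, 13, 13, 13, 13, 13, 13, 13]
Key observation: The state at step 25, [13, 13, 13, 13, 13, 13, 13, 13, 13, 13, 13, 13], reappears at step 32: the system is in a cycle of period 7 from step 25 on.  Therefore the state at step 1985 equals the state at step 25 + ((1985 - 25) mod 7) = 25, which is [13, 13, 13, 13, 13, 13, 13, 13, 13, 13, 13, 13].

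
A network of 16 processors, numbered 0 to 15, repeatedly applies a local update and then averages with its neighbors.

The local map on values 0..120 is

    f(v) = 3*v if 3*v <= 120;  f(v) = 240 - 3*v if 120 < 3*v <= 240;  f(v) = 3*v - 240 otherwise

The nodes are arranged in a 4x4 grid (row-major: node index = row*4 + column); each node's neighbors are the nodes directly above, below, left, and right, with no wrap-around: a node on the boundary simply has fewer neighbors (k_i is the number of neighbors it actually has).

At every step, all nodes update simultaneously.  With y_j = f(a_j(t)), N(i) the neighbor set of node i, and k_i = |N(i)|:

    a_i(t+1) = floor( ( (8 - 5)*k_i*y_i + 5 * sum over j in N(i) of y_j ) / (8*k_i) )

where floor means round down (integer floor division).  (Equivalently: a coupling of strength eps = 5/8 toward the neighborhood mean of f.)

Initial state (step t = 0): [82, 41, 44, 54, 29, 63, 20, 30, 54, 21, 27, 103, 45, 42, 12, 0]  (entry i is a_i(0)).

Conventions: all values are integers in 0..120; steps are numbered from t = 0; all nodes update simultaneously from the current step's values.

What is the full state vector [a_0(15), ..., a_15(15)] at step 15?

Answer: [49, 46, 88, 106, 67, 48, 92, 91, 53, 38, 81, 83, 34, 33, 79, 89]

Derivation:
t=0: [82, 41, 44, 54, 29, 63, 20, 30, 54, 21, 27, 103, 45, 42, 12, 0]
t=1: [66, 78, 93, 91, 60, 70, 74, 76, 82, 74, 66, 61, 99, 85, 54, 32]
t=2: [36, 25, 26, 28, 38, 27, 25, 27, 30, 21, 42, 52, 27, 37, 61, 78]
t=3: [99, 83, 78, 81, 100, 81, 83, 81, 87, 85, 86, 73, 93, 83, 69, 46]
t=4: [42, 17, 6, 3, 39, 15, 8, 8, 31, 13, 18, 33, 24, 21, 39, 55]
t=5: [95, 56, 24, 16, 96, 52, 31, 36, 82, 54, 63, 69, 75, 71, 83, 95]
t=6: [54, 68, 71, 74, 46, 76, 84, 76, 31, 55, 52, 54, 15, 31, 29, 30]
t=7: [72, 37, 23, 18, 76, 39, 25, 27, 81, 72, 70, 68, 75, 78, 88, 85]
t=8: [47, 85, 75, 67, 34, 78, 74, 64, 11, 33, 36, 39, 8, 15, 19, 24]
t=9: [73, 30, 20, 34, 67, 38, 34, 54, 59, 67, 85, 91, 33, 54, 68, 81]
t=10: [48, 74, 83, 81, 55, 84, 79, 78, 60, 56, 38, 32, 81, 65, 33, 22]
t=11: [65, 31, 8, 5, 63, 30, 23, 23, 53, 63, 84, 74, 33, 53, 84, 85]
t=12: [61, 68, 45, 34, 64, 75, 56, 47, 72, 60, 27, 26, 87, 64, 27, 15]
t=13: [47, 50, 83, 102, 38, 39, 73, 89, 35, 48, 75, 76, 30, 51, 66, 66]
t=14: [100, 80, 40, 36, 109, 94, 34, 30, 101, 86, 32, 22, 93, 80, 45, 32]
t=15: [49, 46, 88, 106, 67, 48, 92, 91, 53, 38, 81, 83, 34, 33, 79, 89]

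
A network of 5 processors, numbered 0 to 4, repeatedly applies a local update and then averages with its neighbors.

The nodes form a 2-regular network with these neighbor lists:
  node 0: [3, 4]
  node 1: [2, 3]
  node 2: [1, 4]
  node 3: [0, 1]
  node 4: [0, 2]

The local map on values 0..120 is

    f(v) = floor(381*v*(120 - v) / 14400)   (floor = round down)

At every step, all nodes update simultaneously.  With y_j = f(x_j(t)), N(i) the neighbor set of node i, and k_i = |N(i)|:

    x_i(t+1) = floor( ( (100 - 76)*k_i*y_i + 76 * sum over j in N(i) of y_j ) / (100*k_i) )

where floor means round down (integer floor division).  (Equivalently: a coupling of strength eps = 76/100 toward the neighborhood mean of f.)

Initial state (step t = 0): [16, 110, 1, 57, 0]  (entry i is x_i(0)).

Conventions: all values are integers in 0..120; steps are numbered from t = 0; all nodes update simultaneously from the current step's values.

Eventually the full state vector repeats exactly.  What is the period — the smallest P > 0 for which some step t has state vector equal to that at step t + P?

Simulating step by step:
t=0: [16, 110, 1, 57, 0]
t=1: [46, 44, 11, 50, 17]
t=2: [74, 67, 58, 89, 57]
t=3: [85, 85, 94, 86, 93]
t=4: [73, 72, 70, 77, 69]
t=5: [90, 89, 92, 89, 91]
t=6: [70, 70, 69, 71, 69]
t=7: [92, 92, 92, 92, 92]
t=8: [68, 68, 68, 68, 68]
t=9: [93, 93, 93, 93, 93]
t=10: [66, 66, 66, 66, 66]
t=11: [94, 94, 94, 94, 94]
t=12: [64, 64, 64, 64, 64]
t=13: [94, 94, 94, 94, 94]

Answer: 2
Key observation: The state at step 11, [94, 94, 94, 94, 94], reappears at step 13 — and no state repeats earlier — so the cycle the system enters has period 2.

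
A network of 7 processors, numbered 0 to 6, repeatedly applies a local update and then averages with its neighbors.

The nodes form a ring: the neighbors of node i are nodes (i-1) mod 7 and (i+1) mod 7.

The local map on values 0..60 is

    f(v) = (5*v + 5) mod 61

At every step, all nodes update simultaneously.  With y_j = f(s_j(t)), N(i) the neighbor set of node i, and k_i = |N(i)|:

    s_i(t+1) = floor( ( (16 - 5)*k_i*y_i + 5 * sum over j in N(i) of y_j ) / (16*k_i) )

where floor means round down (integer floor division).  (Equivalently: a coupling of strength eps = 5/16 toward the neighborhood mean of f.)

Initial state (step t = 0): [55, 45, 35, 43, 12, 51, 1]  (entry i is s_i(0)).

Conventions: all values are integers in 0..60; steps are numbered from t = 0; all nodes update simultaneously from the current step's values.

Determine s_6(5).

Answer: s_6(5) = 27

Derivation:
t=0: [55, 45, 35, 43, 12, 51, 1]
t=1: [33, 47, 53, 35, 11, 13, 15]
t=2: [44, 50, 35, 53, 51, 18, 21]
t=3: [38, 23, 45, 29, 20, 33, 45]
t=4: [24, 49, 45, 33, 42, 47, 41]
t=5: [7, 11, 40, 45, 38, 48, 27]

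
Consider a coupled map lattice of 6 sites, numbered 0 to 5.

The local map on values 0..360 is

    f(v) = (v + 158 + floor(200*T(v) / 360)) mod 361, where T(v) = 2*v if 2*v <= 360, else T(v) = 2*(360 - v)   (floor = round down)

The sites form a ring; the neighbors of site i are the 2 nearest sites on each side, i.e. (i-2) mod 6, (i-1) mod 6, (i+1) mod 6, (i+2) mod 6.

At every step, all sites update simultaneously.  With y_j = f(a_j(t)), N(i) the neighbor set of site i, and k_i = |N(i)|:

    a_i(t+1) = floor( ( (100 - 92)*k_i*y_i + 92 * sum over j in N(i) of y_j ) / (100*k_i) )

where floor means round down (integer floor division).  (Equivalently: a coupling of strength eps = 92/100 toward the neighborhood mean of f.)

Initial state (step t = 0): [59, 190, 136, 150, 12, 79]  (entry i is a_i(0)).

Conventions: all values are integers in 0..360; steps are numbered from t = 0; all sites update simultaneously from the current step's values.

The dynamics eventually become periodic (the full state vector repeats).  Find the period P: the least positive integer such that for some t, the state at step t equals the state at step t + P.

Answer: 4
Key observation: The state at step 3, [164, 164, 164, 164, 164, 164], reappears at step 7 — and no state repeats earlier — so the cycle the system enters has period 4.

Derivation:
t=0: [59, 190, 136, 150, 12, 79]
t=1: [198, 198, 179, 185, 199, 199]
t=2: [174, 174, 174, 174, 174, 174]
t=3: [164, 164, 164, 164, 164, 164]
t=4: [143, 143, 143, 143, 143, 143]
t=5: [98, 98, 98, 98, 98, 98]
t=6: [3, 3, 3, 3, 3, 3]
t=7: [164, 164, 164, 164, 164, 164]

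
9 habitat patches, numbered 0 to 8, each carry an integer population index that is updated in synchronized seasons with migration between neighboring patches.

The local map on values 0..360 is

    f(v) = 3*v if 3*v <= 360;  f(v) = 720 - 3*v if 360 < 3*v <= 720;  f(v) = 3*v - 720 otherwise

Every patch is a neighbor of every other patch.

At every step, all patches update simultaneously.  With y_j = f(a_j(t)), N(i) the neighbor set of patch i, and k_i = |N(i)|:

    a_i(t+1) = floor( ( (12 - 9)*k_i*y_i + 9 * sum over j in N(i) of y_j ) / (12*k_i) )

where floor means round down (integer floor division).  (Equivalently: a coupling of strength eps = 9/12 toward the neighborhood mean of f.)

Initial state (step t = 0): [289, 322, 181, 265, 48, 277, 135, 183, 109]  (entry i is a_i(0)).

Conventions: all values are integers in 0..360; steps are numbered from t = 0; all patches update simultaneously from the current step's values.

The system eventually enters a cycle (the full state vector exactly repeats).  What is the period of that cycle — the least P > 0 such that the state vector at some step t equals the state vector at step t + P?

Simulating step by step:
t=0: [289, 322, 181, 265, 48, 277, 135, 183, 109]
t=1: [183, 199, 188, 172, 183, 177, 209, 187, 211]
t=2: [153, 146, 151, 158, 153, 156, 141, 151, 140]
t=3: [268, 272, 269, 266, 268, 267, 274, 269, 274]
t=4: [88, 90, 88, 87, 88, 87, 91, 88, 91]
t=5: [265, 266, 265, 265, 265, 265, 267, 265, 267]
t=6: [76, 76, 76, 76, 76, 76, 77, 76, 77]
t=7: [228, 228, 228, 228, 228, 228, 229, 228, 229]
t=8: [35, 35, 35, 35, 35, 35, 34, 35, 34]
t=9: [104, 104, 104, 104, 104, 104, 103, 104, 103]
t=10: [311, 311, 311, 311, 311, 311, 310, 311, 310]
t=11: [212, 212, 212, 212, 212, 212, 211, 212, 211]
t=12: [84, 84, 84, 84, 84, 84, 85, 84, 85]
t=13: [252, 252, 252, 252, 252, 252, 253, 252, 253]
t=14: [36, 36, 36, 36, 36, 36, 37, 36, 37]
t=15: [108, 108, 108, 108, 108, 108, 109, 108, 109]
t=16: [324, 324, 324, 324, 324, 324, 325, 324, 325]
t=17: [252, 252, 252, 252, 252, 252, 253, 252, 253]

Answer: 4
Key observation: The state at step 13, [252, 252, 252, 252, 252, 252, 253, 252, 253], reappears at step 17 — and no state repeats earlier — so the cycle the system enters has period 4.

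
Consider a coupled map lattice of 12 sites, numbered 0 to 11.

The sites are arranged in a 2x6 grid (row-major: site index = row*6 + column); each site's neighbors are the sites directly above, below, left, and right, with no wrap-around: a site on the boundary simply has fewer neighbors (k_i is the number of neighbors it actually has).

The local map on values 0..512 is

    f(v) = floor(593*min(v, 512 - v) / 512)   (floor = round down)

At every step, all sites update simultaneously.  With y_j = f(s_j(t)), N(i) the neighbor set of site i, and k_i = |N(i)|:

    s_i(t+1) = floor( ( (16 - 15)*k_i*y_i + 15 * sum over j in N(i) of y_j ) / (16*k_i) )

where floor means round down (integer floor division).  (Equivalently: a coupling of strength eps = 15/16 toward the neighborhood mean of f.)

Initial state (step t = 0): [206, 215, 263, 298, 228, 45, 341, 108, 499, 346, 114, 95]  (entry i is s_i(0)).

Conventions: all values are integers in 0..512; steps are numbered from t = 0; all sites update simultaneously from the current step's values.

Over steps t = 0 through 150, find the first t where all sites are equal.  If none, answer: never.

Simulating step by step:
t=0: [206, 215, 263, 298, 228, 45, 341, 108, 499, 346, 114, 95]  (not all equal)
t=1: [224, 219, 177, 247, 151, 178, 182, 152, 190, 135, 185, 93]  (not all equal)
t=2: [233, 215, 250, 185, 231, 144, 217, 224, 181, 234, 149, 203]  (not all equal)
t=3: [251, 270, 228, 271, 189, 245, 263, 237, 269, 202, 252, 173]  (not all equal)
t=4: [284, 276, 279, 240, 280, 213, 282, 282, 258, 280, 221, 281]  (not all equal)
t=5: [269, 266, 280, 268, 259, 266, 265, 276, 269, 274, 266, 251]  (not all equal)
t=6: [284, 274, 281, 278, 283, 291, 277, 283, 272, 281, 285, 284]  (not all equal)
t=7: [272, 265, 273, 266, 262, 263, 264, 274, 267, 269, 265, 258]  (not all equal)
t=8: [285, 276, 283, 282, 286, 291, 276, 284, 277, 284, 287, 287]  (not all equal)
t=9: [272, 264, 270, 263, 260, 260, 263, 272, 264, 265, 261, 257]  (not all equal)
t=10: [286, 278, 286, 285, 289, 292, 277, 286, 281, 288, 290, 290]  (not all equal)
t=11: [270, 261, 266, 259, 257, 257, 261, 269, 260, 261, 257, 255]  (not all equal)
t=12: [289, 282, 290, 289, 294, 295, 281, 289, 285, 292, 293, 295]  (not all equal)
t=13: [265, 258, 261, 254, 253, 251, 258, 264, 256, 257, 252, 251]  (not all equal)
t=14: [293, 288, 294, 292, 291, 291, 286, 294, 291, 293, 292, 290]  (not all equal)
t=15: [259, 252, 255, 253, 254, 255, 253, 257, 252, 254, 254, 254]  (not all equal)
t=16: [292, 294, 291, 294, 294, 294, 293, 291, 294, 292, 294, 294]  (not all equal)
t=17: [252, 254, 252, 253, 252, 252, 254, 252, 254, 252, 252, 252]  (not all equal)
t=18: [293, 291, 293, 291, 291, 291, 291, 293, 291, 292, 291, 291]  (not all equal)
t=19: [254, 253, 254, 254, 255, 255, 253, 254, 253, 254, 254, 255]  (not all equal)
t=20: [293, 293, 293, 294, 294, 295, 293, 293, 293, 293, 294, 294]  (not all equal)
t=21: [253, 253, 252, 252, 251, 251, 253, 253, 253, 252, 252, 251]  (not all equal)
t=22: [293, 292, 292, 290, 290, 290, 293, 293, 291, 291, 290, 290]  (not all equal)
t=23: [253, 253, 255, 255, 257, 257, 253, 253, 254, 256, 256, 257]  (not all equal)
t=24: [293, 293, 294, 295, 295, 295, 293, 293, 294, 295, 295, 295]  (not all equal)
t=25: [253, 252, 252, 251, 251, 251, 253, 252, 252, 251, 251, 251]  (not all equal)
t=26: [292, 291, 290, 290, 290, 290, 292, 291, 290, 290, 290, 290]  (not all equal)
t=27: [254, 255, 256, 257, 257, 257, 254, 255, 256, 257, 257, 257]  (not all equal)
t=28: [294, 295, 295, 295, 295, 295, 294, 295, 295, 295, 295, 295]  (not all equal)
t=29: [251, 251, 251, 251, 251, 251, 251, 251, 251, 251, 251, 251]  (all equal)

Answer: 29
Key observation: Synchronization is absorbing here: once all sites are equal they stay equal, and step 29 is the first all-equal step.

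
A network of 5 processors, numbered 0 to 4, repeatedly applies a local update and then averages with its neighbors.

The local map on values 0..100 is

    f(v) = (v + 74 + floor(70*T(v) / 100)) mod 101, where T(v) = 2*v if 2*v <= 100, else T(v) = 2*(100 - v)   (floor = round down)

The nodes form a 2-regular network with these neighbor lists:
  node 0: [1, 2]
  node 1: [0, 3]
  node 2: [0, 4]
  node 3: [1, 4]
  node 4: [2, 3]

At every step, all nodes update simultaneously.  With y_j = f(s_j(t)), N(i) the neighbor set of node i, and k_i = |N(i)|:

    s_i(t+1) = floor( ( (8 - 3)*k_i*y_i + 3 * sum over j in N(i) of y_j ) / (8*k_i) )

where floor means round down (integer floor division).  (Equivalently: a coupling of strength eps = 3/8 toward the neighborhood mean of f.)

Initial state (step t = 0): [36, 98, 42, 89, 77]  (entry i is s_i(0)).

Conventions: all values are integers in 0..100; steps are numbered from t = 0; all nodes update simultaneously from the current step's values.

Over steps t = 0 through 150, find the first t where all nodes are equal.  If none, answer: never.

Answer: 3
Key observation: Synchronization is absorbing here: once all nodes are equal they stay equal, and step 3 is the first all-equal step.

Derivation:
t=0: [36, 98, 42, 89, 77]  (not all equal)
t=1: [64, 71, 72, 77, 79]  (not all equal)
t=2: [85, 84, 84, 82, 81]  (not all equal)
t=3: [79, 79, 79, 79, 79]  (all equal)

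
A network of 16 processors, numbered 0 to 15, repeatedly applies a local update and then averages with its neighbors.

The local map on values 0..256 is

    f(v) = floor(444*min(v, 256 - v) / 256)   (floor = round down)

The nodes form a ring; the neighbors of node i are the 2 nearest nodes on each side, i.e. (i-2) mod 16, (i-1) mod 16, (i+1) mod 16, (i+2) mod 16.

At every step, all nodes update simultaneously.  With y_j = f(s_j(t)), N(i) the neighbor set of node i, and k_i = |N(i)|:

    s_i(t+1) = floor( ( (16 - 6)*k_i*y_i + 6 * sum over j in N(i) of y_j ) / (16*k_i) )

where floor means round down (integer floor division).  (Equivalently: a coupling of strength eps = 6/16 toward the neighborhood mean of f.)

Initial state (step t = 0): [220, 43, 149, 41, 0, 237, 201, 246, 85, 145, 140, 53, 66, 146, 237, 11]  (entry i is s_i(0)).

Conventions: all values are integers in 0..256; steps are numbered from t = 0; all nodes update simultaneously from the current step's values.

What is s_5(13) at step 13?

Simulating step by step:
t=0: [220, 43, 149, 41, 0, 237, 201, 246, 85, 145, 140, 53, 66, 146, 237, 11]
t=1: [67, 77, 135, 71, 35, 37, 77, 54, 139, 162, 176, 122, 119, 142, 56, 45]
t=2: [120, 132, 171, 120, 87, 78, 122, 110, 175, 162, 159, 197, 189, 178, 116, 99]
t=3: [198, 203, 165, 190, 159, 155, 189, 179, 156, 158, 153, 118, 129, 139, 184, 178]
t=4: [110, 104, 142, 126, 157, 159, 133, 142, 164, 170, 183, 199, 203, 190, 139, 132]
t=5: [193, 189, 194, 203, 181, 179, 198, 187, 163, 147, 125, 106, 107, 128, 183, 198]
t=6: [110, 110, 108, 102, 121, 124, 113, 129, 159, 181, 202, 190, 185, 194, 136, 116]
t=7: [192, 189, 188, 185, 203, 209, 198, 203, 164, 137, 108, 113, 125, 127, 188, 190]
t=8: [112, 116, 114, 114, 96, 88, 102, 108, 154, 188, 189, 199, 202, 197, 135, 124]
t=9: [198, 200, 194, 190, 171, 163, 173, 175, 165, 127, 117, 101, 107, 121, 187, 200]
t=10: [101, 99, 109, 119, 141, 151, 146, 151, 164, 200, 195, 185, 181, 184, 129, 109]
t=11: [181, 178, 188, 198, 196, 186, 186, 172, 153, 113, 113, 119, 134, 139, 195, 182]
t=12: [126, 128, 117, 107, 108, 119, 127, 148, 172, 189, 195, 204, 198, 187, 128, 133]
t=13: [216, 215, 202, 192, 193, 201, 205, 181, 149, 121, 107, 97, 112, 132, 199, 206]

Answer: s_5(13) = 201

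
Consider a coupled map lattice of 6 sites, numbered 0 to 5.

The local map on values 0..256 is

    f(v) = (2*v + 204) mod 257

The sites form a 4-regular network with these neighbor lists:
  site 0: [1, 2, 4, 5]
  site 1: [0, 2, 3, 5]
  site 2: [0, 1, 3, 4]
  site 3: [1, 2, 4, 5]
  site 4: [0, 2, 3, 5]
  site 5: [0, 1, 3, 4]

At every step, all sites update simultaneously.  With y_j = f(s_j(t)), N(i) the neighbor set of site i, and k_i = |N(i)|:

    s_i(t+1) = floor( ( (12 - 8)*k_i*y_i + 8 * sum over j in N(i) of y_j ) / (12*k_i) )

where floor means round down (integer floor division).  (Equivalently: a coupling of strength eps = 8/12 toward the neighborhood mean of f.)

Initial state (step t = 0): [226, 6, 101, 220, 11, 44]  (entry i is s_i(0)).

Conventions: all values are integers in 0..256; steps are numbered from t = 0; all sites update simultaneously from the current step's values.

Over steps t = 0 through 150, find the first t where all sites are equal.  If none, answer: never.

Simulating step by step:
t=0: [226, 6, 101, 220, 11, 44]  (not all equal)
t=1: [151, 148, 168, 147, 151, 130]  (not all equal)
t=2: [203, 201, 172, 201, 203, 232]  (not all equal)
t=3: [94, 93, 74, 93, 94, 114]  (not all equal)
t=4: [134, 134, 121, 134, 134, 147]  (not all equal)
t=5: [215, 215, 206, 215, 215, 223]  (not all equal)
t=6: [119, 119, 114, 119, 119, 125]  (not all equal)
t=7: [185, 185, 181, 185, 185, 189]  (not all equal)
t=8: [60, 60, 57, 60, 60, 62]  (not all equal)
t=9: [66, 66, 65, 66, 66, 68]  (not all equal)
t=10: [79, 79, 78, 79, 79, 80]  (not all equal)
t=11: [105, 105, 104, 105, 105, 105]  (not all equal)
t=12: [156, 156, 156, 156, 156, 157]  (not all equal)
t=13: [2, 2, 2, 2, 2, 2]  (all equal)

Answer: 13
Key observation: Synchronization is absorbing here: once all sites are equal they stay equal, and step 13 is the first all-equal step.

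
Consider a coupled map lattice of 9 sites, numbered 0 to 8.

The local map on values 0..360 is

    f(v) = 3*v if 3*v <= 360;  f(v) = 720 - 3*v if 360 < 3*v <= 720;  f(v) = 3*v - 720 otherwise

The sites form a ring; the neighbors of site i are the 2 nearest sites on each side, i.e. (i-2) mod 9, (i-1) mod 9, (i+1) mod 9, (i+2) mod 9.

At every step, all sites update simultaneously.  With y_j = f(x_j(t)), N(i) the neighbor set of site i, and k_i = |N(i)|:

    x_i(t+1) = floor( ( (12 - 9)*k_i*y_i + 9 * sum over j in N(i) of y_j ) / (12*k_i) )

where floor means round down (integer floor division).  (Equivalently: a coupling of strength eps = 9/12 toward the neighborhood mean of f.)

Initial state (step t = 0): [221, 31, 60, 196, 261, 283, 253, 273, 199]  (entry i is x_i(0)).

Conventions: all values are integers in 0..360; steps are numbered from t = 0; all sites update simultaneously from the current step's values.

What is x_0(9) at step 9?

Simulating step by step:
t=0: [221, 31, 60, 196, 261, 283, 253, 273, 199]
t=1: [107, 115, 109, 120, 105, 94, 87, 90, 84]
t=2: [304, 322, 333, 327, 309, 296, 275, 276, 287]
t=3: [193, 225, 239, 234, 204, 169, 143, 140, 157]
t=4: [147, 88, 59, 73, 125, 187, 235, 242, 207]
t=5: [172, 211, 251, 231, 193, 149, 117, 105, 130]
t=6: [194, 133, 94, 106, 163, 224, 286, 295, 261]
t=7: [190, 230, 259, 244, 205, 171, 129, 113, 158]
t=8: [163, 94, 69, 77, 140, 199, 251, 260, 221]
t=9: [171, 206, 247, 228, 186, 147, 109, 98, 127]

Answer: x_0(9) = 171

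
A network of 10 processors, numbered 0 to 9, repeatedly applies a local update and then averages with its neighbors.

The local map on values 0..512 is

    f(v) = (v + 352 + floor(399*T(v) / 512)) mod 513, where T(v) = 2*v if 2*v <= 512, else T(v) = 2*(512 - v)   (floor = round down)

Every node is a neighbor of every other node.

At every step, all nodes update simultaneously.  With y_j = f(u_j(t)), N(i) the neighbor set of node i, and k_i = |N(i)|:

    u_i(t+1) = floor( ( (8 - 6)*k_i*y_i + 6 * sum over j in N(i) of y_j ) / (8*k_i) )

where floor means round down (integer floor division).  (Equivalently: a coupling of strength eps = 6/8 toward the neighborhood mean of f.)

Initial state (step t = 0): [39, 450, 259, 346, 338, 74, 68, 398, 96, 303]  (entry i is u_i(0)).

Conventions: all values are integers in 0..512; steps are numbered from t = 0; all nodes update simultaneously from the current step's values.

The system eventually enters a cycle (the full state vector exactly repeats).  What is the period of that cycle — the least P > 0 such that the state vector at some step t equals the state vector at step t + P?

Simulating step by step:
t=0: [39, 450, 259, 346, 338, 74, 68, 398, 96, 303]
t=1: [343, 332, 350, 342, 343, 273, 270, 337, 282, 346]
t=2: [454, 455, 454, 454, 454, 461, 461, 455, 460, 454]
t=3: [381, 381, 381, 381, 381, 381, 381, 381, 381, 381]
t=4: [424, 424, 424, 424, 424, 424, 424, 424, 424, 424]
t=5: [400, 400, 400, 400, 400, 400, 400, 400, 400, 400]
t=6: [413, 413, 413, 413, 413, 413, 413, 413, 413, 413]
t=7: [406, 406, 406, 406, 406, 406, 406, 406, 406, 406]
t=8: [410, 410, 410, 410, 410, 410, 410, 410, 410, 410]
t=9: [407, 407, 407, 407, 407, 407, 407, 407, 407, 407]
t=10: [409, 409, 409, 409, 409, 409, 409, 409, 409, 409]
t=11: [408, 408, 408, 408, 408, 408, 408, 408, 408, 408]
t=12: [409, 409, 409, 409, 409, 409, 409, 409, 409, 409]

Answer: 2
Key observation: The state at step 10, [409, 409, 409, 409, 409, 409, 409, 409, 409, 409], reappears at step 12 — and no state repeats earlier — so the cycle the system enters has period 2.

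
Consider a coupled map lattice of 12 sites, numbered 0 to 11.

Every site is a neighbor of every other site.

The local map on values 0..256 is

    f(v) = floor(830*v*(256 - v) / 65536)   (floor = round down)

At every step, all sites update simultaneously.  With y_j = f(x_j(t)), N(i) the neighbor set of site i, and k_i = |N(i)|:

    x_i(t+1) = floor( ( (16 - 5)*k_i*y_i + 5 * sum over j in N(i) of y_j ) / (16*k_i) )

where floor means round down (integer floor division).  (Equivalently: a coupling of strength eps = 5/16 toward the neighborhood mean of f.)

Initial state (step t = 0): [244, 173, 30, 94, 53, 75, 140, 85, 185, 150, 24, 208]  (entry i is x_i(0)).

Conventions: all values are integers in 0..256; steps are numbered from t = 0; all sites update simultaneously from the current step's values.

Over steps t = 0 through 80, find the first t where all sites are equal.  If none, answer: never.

Simulating step by step:
t=0: [244, 173, 30, 94, 53, 75, 140, 85, 185, 150, 24, 208]  (not all equal)
t=1: [74, 169, 105, 176, 139, 162, 184, 171, 159, 182, 95, 132]  (not all equal)
t=2: [175, 186, 195, 181, 198, 190, 173, 185, 192, 175, 191, 200]  (not all equal)
t=3: [173, 163, 154, 167, 150, 159, 174, 164, 157, 173, 158, 148]  (not all equal)
t=4: [184, 191, 195, 189, 197, 193, 183, 191, 194, 184, 194, 198]  (not all equal)
t=5: [163, 156, 152, 158, 150, 154, 164, 156, 153, 163, 153, 148]  (not all equal)
t=6: [192, 196, 198, 196, 199, 197, 192, 196, 198, 192, 198, 200]  (not all equal)
t=7: [152, 147, 145, 147, 144, 147, 152, 147, 145, 152, 145, 143]  (not all equal)
t=8: [200, 202, 202, 202, 203, 202, 200, 202, 202, 200, 202, 203]  (not all equal)
t=9: [140, 138, 138, 138, 136, 138, 140, 138, 138, 140, 138, 136]  (not all equal)
t=10: [205, 205, 205, 205, 205, 205, 205, 205, 205, 205, 205, 205]  (all equal)

Answer: 10
Key observation: Synchronization is absorbing here: once all sites are equal they stay equal, and step 10 is the first all-equal step.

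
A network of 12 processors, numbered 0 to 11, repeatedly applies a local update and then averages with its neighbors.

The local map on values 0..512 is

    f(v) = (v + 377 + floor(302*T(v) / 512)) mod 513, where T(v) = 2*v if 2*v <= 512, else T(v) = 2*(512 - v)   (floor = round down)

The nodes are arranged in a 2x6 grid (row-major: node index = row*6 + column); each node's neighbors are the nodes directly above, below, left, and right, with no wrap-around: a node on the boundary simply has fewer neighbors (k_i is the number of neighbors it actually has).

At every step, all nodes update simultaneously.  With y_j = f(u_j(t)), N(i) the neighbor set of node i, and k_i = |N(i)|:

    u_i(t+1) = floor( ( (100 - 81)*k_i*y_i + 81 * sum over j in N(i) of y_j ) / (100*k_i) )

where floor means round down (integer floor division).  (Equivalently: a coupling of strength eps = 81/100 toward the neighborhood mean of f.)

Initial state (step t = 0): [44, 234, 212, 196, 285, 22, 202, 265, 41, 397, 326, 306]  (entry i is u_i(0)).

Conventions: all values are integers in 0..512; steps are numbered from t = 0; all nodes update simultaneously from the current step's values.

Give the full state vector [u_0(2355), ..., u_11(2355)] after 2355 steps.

Answer: [396, 396, 396, 396, 396, 396, 396, 396, 396, 396, 396, 396]
Key observation: The state at step 4, [396, 396, 396, 396, 396, 396, 396, 396, 396, 396, 396, 396], reappears at step 5: the system is in a cycle of period 1 from step 4 on.  Therefore the state at step 2355 equals the state at step 4 + ((2355 - 4) mod 1) = 4, which is [396, 396, 396, 396, 396, 396, 396, 396, 396, 396, 396, 396].

Derivation:
t=0: [44, 234, 212, 196, 285, 22, 202, 265, 41, 397, 326, 306]
t=1: [364, 399, 367, 362, 382, 416, 419, 388, 396, 390, 408, 415]
t=2: [395, 399, 398, 399, 396, 395, 398, 395, 398, 397, 395, 393]
t=3: [396, 396, 396, 396, 396, 396, 396, 396, 396, 396, 396, 397]
t=4: [396, 396, 396, 396, 396, 396, 396, 396, 396, 396, 396, 396]
t=5: [396, 396, 396, 396, 396, 396, 396, 396, 396, 396, 396, 396]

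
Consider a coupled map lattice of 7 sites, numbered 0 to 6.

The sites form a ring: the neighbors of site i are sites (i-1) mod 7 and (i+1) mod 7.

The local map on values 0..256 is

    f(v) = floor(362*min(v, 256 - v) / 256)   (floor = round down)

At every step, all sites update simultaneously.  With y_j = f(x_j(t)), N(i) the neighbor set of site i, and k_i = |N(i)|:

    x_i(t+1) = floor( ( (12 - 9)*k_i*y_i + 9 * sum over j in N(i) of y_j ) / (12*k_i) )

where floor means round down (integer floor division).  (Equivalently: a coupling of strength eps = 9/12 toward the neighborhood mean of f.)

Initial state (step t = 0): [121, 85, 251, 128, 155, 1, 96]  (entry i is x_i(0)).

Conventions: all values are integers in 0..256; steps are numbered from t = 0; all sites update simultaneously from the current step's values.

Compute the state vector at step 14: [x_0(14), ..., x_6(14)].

Simulating step by step:
t=0: [121, 85, 251, 128, 155, 1, 96]
t=1: [138, 96, 114, 101, 103, 104, 98]
t=2: [143, 156, 144, 150, 144, 142, 151]
t=3: [148, 154, 148, 155, 155, 155, 157]
t=4: [144, 150, 145, 145, 142, 140, 145]
t=5: [153, 155, 153, 157, 160, 159, 159]
t=6: [140, 144, 141, 139, 137, 136, 140]
t=7: [161, 161, 161, 165, 167, 166, 165]
t=8: [131, 134, 131, 129, 126, 126, 129]
t=9: [175, 175, 175, 177, 178, 178, 177]
t=10: [112, 114, 112, 111, 110, 110, 111]
t=11: [158, 158, 158, 156, 155, 155, 156]
t=12: [139, 138, 139, 140, 141, 141, 140]
t=13: [165, 165, 165, 163, 162, 162, 163]
t=14: [129, 128, 129, 130, 131, 131, 130]

Answer: [129, 128, 129, 130, 131, 131, 130]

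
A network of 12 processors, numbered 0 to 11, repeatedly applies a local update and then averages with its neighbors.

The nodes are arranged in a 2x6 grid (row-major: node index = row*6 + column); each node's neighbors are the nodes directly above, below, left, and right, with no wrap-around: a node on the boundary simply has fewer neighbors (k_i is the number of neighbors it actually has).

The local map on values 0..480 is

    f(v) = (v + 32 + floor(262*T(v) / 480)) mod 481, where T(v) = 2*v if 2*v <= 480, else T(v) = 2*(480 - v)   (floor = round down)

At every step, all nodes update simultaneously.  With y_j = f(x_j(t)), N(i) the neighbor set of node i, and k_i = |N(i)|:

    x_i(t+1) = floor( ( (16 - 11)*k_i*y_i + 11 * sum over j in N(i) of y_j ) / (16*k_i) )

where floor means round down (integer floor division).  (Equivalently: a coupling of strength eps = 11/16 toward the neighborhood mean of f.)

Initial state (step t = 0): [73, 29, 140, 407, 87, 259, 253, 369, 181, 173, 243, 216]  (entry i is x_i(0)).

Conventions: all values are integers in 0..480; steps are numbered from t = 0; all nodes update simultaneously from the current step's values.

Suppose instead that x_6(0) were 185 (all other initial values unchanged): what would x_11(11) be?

Answer: x_11(11) = 353
Key observation: This trace re-runs the system from the modified initial state.

Derivation:
t=0: [73, 29, 140, 407, 87, 259, 185, 369, 181, 173, 243, 216]
t=1: [232, 154, 224, 224, 98, 89, 207, 223, 301, 237, 155, 36]
t=2: [292, 127, 102, 74, 209, 186, 163, 203, 33, 111, 200, 230]
t=3: [244, 264, 210, 282, 388, 303, 289, 318, 252, 251, 315, 309]
t=4: [49, 145, 181, 143, 44, 43, 48, 48, 145, 49, 45, 46]
t=5: [202, 259, 357, 256, 171, 124, 132, 225, 259, 223, 127, 124]
t=6: [265, 134, 48, 118, 268, 324, 259, 100, 34, 96, 252, 293]
t=7: [140, 194, 200, 181, 101, 47, 115, 182, 170, 171, 91, 48]
t=8: [344, 408, 423, 376, 250, 169, 338, 379, 407, 355, 244, 162]
t=9: [41, 38, 37, 42, 125, 265, 42, 39, 38, 42, 122, 265]
t=10: [115, 112, 112, 156, 196, 133, 116, 113, 112, 155, 195, 131]
t=11: [270, 267, 287, 355, 391, 353, 271, 268, 287, 354, 389, 353]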